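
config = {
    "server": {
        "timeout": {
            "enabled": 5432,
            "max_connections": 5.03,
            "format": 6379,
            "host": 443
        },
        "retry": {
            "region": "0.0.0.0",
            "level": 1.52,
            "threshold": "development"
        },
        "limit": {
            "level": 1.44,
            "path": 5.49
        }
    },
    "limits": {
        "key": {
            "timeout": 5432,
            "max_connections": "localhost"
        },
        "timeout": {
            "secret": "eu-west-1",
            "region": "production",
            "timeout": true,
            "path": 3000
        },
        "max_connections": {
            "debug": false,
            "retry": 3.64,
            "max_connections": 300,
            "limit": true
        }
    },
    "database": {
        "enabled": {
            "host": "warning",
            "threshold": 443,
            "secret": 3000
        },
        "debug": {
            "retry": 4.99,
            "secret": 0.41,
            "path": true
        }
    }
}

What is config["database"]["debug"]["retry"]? 4.99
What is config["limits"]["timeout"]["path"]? 3000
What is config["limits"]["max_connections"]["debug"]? False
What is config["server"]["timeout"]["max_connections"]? 5.03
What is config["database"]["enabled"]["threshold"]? 443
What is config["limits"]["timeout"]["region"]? "production"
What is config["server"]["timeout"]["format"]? 6379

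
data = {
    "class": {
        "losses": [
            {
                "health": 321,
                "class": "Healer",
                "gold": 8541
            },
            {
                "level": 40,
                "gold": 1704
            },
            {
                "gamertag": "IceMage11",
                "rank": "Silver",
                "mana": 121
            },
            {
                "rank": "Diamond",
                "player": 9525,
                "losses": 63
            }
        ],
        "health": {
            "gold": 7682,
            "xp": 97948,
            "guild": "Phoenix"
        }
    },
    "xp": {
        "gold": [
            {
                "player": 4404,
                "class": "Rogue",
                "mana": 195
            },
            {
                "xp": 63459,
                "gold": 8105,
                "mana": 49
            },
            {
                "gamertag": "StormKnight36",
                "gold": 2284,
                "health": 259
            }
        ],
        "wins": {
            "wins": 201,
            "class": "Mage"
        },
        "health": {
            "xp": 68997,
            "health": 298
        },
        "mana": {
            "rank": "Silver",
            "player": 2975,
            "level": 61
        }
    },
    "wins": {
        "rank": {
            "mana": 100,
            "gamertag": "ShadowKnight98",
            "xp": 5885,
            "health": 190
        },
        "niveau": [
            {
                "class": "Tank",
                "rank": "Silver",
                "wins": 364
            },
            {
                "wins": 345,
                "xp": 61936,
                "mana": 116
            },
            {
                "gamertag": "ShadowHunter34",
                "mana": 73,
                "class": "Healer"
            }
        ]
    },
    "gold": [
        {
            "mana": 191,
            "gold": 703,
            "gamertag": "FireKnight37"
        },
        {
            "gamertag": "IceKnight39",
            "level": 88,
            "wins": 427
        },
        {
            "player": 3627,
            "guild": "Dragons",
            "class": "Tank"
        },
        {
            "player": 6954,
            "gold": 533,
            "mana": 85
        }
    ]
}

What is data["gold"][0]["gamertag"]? "FireKnight37"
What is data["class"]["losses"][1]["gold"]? 1704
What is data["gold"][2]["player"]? 3627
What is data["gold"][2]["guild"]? "Dragons"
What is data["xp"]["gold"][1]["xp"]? 63459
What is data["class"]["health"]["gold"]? 7682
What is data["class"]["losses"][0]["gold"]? 8541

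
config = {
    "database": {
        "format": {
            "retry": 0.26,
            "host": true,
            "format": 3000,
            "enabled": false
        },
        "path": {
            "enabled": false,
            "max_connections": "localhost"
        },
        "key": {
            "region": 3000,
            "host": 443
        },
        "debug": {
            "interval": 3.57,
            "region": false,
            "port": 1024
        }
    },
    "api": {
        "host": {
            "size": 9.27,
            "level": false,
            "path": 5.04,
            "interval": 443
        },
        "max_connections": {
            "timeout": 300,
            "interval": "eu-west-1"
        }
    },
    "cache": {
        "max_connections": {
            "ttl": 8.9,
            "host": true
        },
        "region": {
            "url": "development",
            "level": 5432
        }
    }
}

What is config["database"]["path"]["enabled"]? False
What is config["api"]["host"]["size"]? 9.27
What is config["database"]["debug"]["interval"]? 3.57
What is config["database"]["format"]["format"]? 3000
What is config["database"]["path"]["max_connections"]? "localhost"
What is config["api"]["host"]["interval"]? 443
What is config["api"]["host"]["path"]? 5.04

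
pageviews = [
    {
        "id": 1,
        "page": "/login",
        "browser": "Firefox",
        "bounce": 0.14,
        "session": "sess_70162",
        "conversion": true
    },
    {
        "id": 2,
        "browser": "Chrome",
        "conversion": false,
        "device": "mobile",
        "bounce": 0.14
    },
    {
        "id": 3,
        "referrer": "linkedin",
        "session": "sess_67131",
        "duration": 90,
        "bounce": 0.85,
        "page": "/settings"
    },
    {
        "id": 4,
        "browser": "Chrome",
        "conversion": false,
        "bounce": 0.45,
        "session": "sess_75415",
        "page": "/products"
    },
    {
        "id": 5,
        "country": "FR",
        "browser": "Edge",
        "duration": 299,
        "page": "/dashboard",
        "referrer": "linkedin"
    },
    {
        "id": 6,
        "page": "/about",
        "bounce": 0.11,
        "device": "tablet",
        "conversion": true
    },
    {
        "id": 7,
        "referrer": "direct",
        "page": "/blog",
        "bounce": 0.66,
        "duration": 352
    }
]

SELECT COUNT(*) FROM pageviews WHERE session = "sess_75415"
1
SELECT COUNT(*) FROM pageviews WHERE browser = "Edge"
1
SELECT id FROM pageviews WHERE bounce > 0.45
[3, 7]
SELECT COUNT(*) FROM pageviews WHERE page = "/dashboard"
1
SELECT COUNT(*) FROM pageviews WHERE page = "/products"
1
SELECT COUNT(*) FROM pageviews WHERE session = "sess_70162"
1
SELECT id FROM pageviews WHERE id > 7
[]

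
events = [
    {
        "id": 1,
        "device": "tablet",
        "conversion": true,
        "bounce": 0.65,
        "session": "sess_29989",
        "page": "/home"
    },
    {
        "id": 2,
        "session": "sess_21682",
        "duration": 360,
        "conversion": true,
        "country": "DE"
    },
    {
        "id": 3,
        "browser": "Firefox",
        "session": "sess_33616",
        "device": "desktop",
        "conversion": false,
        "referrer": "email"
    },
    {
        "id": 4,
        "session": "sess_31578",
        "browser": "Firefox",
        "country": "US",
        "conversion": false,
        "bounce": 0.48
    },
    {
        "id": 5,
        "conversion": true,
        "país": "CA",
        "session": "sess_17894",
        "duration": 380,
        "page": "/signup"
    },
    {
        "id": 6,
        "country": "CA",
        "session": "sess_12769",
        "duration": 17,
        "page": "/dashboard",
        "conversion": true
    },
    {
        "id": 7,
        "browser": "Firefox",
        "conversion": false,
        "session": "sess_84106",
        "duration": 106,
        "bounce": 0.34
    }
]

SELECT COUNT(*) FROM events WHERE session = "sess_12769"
1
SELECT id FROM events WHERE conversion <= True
[1, 2, 3, 4, 5, 6, 7]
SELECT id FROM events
[1, 2, 3, 4, 5, 6, 7]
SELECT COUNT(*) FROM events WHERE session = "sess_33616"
1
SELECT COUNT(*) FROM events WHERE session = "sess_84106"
1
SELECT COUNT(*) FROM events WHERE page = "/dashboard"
1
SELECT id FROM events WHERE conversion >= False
[1, 2, 3, 4, 5, 6, 7]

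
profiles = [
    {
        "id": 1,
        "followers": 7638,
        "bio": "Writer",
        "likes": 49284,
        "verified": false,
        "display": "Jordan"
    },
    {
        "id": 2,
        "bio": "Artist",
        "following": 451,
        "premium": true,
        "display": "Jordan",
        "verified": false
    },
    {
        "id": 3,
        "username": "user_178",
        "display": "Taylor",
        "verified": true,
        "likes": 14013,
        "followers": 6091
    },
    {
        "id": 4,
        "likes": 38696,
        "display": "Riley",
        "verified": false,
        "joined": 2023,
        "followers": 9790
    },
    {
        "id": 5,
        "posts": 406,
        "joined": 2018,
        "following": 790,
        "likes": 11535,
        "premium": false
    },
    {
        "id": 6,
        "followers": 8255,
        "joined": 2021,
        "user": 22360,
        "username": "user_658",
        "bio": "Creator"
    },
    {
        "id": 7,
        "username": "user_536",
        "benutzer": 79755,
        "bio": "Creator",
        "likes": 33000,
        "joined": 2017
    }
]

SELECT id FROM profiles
[1, 2, 3, 4, 5, 6, 7]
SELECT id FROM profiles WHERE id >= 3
[3, 4, 5, 6, 7]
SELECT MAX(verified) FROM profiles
True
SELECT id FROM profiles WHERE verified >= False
[1, 2, 3, 4]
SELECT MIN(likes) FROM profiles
11535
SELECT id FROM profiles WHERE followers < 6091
[]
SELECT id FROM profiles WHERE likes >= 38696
[1, 4]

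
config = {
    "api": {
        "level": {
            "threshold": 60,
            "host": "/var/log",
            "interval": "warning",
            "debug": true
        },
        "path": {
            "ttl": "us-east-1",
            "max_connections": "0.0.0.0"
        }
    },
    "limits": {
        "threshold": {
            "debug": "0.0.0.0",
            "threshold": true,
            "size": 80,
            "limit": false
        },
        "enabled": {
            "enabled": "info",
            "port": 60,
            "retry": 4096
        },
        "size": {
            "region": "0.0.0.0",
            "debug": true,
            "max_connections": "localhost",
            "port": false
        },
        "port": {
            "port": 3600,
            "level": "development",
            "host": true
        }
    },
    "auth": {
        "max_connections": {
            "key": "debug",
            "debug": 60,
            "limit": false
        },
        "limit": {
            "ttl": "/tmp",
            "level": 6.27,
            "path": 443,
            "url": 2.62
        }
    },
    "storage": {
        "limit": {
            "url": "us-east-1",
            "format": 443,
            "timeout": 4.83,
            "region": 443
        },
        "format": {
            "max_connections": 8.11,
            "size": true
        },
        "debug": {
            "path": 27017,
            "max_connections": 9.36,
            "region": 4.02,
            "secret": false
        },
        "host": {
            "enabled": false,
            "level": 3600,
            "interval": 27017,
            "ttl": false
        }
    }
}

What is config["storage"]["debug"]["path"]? 27017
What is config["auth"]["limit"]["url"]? 2.62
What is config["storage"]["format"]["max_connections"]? 8.11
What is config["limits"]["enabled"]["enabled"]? "info"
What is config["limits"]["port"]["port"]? 3600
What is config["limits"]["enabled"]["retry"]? 4096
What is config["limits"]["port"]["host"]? True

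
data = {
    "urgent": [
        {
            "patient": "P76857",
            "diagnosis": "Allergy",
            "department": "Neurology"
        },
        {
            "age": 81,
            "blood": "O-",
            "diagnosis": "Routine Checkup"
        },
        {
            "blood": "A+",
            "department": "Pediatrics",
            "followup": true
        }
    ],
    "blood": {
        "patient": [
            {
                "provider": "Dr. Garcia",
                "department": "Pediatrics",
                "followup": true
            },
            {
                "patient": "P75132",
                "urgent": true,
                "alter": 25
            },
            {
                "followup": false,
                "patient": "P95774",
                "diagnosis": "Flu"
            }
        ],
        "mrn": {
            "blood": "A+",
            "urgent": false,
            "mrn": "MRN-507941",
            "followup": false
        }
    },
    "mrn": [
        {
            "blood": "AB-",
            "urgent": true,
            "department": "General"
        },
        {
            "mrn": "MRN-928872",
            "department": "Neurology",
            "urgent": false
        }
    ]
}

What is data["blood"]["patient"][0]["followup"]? True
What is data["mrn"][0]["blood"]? "AB-"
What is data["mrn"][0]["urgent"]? True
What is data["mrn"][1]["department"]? "Neurology"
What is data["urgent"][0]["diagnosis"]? "Allergy"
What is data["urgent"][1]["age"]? 81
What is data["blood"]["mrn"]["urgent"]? False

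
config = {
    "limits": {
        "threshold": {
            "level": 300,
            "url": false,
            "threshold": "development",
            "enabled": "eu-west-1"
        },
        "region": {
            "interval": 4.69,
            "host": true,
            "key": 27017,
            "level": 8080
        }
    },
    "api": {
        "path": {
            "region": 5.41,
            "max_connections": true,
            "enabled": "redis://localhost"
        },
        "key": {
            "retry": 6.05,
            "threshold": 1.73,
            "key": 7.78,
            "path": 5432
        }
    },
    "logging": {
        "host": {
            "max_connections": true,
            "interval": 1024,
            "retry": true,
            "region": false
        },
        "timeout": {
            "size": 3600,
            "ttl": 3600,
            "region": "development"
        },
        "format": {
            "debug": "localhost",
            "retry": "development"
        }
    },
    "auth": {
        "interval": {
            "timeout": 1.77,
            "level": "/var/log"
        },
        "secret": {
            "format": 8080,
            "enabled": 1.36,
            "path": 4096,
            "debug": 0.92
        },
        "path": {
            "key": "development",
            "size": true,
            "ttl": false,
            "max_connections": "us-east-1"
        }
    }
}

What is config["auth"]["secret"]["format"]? 8080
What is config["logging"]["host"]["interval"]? 1024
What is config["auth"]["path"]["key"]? "development"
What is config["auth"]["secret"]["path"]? 4096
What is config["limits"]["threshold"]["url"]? False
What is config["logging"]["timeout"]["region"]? "development"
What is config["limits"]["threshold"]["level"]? 300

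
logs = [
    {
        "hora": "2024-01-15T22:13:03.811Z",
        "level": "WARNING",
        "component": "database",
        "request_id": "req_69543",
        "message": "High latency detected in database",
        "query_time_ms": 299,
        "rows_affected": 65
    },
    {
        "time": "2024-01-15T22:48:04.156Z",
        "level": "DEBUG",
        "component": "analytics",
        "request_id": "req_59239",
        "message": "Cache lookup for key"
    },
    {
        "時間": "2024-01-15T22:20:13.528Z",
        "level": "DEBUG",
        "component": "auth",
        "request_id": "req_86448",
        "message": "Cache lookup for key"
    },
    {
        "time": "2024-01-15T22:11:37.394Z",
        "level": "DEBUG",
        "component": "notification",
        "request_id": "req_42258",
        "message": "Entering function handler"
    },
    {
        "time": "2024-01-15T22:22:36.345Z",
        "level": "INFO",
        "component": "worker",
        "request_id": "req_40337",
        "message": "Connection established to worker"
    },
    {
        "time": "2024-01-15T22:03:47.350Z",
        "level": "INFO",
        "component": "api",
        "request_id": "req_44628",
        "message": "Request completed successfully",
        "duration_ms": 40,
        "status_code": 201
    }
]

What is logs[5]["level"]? "INFO"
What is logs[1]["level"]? "DEBUG"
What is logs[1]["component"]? "analytics"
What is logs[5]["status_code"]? 201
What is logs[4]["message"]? "Connection established to worker"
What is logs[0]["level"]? "WARNING"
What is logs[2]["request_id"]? "req_86448"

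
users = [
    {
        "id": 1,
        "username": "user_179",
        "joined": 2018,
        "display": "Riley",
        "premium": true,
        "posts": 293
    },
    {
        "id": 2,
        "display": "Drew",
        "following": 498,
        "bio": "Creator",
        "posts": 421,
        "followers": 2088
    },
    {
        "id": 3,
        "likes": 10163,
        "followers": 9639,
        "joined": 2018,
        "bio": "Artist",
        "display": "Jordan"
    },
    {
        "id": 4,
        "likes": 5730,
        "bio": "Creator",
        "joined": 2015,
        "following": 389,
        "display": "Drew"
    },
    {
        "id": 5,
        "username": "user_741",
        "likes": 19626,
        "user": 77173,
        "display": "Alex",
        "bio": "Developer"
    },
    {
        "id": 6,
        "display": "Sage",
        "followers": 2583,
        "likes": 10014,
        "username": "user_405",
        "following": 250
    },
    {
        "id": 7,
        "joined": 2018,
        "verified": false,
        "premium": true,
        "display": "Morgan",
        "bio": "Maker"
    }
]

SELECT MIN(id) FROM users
1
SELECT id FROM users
[1, 2, 3, 4, 5, 6, 7]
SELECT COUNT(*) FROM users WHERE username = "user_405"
1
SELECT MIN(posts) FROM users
293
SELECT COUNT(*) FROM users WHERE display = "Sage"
1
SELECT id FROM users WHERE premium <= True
[1, 7]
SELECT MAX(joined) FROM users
2018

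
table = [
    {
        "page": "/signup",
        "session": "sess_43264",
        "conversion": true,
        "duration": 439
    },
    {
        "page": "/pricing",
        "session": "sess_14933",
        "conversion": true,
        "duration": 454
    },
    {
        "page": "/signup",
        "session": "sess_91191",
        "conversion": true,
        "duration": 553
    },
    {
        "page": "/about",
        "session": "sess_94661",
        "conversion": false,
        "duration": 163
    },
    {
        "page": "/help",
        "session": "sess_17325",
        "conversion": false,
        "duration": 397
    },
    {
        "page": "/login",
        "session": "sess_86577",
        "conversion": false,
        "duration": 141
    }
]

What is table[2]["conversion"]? True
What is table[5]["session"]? "sess_86577"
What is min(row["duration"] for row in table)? 141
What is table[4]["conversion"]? False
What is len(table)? 6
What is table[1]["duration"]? 454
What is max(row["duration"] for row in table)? 553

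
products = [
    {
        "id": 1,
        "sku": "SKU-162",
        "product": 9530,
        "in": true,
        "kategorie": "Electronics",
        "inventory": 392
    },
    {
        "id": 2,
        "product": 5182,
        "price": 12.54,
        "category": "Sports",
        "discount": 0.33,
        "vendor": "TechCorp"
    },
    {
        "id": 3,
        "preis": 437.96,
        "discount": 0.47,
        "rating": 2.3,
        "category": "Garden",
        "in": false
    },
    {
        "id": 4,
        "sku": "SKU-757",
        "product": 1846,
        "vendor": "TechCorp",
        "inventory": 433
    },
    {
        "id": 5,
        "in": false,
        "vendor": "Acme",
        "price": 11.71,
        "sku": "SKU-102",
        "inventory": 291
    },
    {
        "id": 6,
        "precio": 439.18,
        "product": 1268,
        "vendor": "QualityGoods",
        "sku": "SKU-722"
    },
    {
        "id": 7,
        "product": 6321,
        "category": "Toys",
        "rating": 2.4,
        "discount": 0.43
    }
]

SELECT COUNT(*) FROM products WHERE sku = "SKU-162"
1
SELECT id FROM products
[1, 2, 3, 4, 5, 6, 7]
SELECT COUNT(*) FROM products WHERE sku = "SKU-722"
1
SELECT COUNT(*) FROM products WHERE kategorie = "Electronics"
1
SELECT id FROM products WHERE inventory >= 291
[1, 4, 5]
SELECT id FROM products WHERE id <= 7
[1, 2, 3, 4, 5, 6, 7]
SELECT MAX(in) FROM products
True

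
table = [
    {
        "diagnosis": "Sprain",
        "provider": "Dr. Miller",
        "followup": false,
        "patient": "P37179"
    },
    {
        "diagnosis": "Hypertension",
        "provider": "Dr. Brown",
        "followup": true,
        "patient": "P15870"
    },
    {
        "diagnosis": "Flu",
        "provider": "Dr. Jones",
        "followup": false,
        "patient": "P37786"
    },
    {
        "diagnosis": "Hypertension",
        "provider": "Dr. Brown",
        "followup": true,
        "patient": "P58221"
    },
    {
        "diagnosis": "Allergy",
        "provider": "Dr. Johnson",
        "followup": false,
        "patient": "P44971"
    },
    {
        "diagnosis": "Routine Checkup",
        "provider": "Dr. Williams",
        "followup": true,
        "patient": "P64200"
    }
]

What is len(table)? 6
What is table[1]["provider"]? "Dr. Brown"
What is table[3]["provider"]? "Dr. Brown"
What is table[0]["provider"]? "Dr. Miller"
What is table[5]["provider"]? "Dr. Williams"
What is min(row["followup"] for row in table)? False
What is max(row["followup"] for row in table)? True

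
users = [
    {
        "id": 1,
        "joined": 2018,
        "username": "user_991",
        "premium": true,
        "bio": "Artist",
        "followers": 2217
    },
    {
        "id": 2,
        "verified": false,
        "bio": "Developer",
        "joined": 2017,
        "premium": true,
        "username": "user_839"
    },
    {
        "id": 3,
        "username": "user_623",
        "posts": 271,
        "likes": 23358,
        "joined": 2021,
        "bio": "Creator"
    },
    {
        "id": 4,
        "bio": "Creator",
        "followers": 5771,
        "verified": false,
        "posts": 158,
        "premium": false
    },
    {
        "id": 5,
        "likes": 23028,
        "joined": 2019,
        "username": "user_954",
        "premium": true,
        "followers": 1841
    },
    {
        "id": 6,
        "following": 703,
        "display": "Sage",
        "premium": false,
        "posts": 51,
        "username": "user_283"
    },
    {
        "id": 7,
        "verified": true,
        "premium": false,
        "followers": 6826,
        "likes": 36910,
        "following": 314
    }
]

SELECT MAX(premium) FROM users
True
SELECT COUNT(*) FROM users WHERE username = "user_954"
1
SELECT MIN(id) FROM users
1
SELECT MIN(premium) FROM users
False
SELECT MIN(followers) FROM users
1841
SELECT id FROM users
[1, 2, 3, 4, 5, 6, 7]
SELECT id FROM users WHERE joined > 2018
[3, 5]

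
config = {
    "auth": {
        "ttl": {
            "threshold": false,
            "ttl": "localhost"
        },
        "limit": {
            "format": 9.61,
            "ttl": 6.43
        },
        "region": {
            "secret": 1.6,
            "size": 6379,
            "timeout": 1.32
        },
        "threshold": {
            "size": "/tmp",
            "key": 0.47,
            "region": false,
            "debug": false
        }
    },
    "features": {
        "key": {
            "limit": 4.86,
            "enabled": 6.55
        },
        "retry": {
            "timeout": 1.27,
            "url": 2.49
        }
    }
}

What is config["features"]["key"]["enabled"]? 6.55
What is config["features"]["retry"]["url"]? 2.49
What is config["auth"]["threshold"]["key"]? 0.47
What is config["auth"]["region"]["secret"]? 1.6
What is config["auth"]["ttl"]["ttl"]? "localhost"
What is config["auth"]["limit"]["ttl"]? 6.43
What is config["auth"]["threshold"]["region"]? False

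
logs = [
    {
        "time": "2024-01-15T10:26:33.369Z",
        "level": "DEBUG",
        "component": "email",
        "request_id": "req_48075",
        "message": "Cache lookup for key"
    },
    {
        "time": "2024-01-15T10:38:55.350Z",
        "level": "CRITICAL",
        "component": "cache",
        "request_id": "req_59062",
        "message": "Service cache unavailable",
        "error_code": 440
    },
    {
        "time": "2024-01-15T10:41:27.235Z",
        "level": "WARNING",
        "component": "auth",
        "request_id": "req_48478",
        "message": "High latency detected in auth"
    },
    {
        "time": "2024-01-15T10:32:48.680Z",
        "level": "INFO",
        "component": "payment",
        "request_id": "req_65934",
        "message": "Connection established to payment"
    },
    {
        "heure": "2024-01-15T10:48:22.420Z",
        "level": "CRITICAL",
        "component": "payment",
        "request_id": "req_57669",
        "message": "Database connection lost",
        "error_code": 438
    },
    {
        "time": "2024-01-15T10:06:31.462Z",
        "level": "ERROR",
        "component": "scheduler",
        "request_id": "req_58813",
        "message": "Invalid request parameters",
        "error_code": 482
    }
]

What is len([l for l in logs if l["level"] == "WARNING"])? 1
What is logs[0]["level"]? "DEBUG"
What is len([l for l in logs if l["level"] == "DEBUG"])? 1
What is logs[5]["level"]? "ERROR"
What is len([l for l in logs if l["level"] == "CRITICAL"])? 2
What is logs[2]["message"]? "High latency detected in auth"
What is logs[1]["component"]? "cache"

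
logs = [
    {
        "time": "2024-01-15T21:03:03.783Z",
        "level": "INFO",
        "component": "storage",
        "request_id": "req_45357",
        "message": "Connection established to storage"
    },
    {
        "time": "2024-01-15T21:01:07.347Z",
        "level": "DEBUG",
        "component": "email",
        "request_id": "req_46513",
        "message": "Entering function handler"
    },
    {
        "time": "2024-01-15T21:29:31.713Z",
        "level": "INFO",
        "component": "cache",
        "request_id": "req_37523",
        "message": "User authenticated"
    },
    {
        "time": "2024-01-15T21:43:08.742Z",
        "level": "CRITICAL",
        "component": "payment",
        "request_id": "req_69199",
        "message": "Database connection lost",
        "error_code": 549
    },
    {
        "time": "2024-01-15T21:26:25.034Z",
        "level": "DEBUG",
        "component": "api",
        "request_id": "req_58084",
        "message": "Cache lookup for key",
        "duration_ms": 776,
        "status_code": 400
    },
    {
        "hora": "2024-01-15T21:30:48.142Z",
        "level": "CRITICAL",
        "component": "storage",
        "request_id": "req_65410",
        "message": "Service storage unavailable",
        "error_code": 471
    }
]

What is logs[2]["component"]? "cache"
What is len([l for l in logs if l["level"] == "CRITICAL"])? 2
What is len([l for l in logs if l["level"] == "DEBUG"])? 2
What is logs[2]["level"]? "INFO"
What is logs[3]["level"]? "CRITICAL"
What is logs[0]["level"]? "INFO"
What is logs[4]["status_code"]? 400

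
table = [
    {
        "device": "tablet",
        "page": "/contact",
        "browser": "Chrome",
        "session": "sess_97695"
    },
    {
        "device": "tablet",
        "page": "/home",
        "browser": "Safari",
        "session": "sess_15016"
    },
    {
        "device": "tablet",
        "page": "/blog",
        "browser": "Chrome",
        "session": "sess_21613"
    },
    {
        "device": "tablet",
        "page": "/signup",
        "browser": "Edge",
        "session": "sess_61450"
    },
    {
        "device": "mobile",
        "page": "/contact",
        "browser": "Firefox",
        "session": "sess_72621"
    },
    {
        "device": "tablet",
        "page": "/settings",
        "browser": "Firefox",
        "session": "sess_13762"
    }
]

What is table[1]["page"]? "/home"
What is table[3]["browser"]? "Edge"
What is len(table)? 6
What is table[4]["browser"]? "Firefox"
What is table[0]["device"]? "tablet"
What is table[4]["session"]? "sess_72621"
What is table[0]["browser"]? "Chrome"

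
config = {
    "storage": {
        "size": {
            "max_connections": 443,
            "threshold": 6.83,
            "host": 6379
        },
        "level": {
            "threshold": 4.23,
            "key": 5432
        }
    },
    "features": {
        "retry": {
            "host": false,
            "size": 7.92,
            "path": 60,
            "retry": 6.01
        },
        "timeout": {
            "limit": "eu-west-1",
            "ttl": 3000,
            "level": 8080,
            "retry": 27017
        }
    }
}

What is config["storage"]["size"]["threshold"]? 6.83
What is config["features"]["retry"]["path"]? 60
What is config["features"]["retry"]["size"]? 7.92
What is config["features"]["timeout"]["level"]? 8080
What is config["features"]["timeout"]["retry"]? 27017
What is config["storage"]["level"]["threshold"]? 4.23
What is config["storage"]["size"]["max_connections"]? 443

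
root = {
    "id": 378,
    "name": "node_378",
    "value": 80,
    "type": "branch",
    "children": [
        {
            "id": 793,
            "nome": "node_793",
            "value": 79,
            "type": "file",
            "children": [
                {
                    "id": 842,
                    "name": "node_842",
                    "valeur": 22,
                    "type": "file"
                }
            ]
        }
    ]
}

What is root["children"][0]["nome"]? "node_793"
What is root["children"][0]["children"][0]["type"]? "file"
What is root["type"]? "branch"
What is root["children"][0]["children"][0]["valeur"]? 22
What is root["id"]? 378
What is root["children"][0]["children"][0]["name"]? "node_842"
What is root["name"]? "node_378"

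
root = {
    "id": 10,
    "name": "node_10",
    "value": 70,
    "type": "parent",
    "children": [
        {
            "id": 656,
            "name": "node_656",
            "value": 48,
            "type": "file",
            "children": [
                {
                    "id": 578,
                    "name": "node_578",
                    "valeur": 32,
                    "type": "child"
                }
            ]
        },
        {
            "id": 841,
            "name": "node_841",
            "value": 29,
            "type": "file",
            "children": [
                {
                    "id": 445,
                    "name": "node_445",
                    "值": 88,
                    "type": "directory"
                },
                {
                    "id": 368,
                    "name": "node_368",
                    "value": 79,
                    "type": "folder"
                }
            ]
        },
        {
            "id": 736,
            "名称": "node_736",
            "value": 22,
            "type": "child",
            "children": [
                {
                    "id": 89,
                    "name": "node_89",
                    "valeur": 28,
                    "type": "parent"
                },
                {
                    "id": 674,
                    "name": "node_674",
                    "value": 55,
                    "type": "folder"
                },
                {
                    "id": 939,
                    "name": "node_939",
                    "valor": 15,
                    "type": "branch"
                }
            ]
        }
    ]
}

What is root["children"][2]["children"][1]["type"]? "folder"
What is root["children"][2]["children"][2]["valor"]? 15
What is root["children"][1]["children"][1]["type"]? "folder"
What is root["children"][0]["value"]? 48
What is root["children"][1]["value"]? 29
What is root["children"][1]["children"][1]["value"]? 79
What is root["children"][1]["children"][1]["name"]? "node_368"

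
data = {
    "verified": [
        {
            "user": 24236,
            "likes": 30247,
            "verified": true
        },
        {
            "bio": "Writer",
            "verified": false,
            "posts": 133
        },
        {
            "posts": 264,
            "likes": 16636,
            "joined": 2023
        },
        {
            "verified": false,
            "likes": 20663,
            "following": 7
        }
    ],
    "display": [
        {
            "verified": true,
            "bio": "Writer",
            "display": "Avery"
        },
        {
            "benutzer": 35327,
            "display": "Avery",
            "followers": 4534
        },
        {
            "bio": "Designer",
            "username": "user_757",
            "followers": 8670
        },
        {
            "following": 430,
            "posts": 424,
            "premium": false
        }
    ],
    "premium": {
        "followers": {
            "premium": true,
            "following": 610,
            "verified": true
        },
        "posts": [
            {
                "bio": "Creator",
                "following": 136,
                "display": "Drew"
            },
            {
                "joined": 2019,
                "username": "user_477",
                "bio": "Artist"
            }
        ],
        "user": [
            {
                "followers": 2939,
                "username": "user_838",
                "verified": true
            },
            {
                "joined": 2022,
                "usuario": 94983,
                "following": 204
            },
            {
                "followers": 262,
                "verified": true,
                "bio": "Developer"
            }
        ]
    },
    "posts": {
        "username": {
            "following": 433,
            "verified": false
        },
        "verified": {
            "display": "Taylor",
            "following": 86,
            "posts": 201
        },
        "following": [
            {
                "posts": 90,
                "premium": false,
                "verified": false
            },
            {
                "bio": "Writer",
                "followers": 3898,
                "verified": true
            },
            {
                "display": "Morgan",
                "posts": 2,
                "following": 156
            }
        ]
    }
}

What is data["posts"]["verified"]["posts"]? 201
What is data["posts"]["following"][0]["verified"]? False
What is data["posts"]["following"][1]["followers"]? 3898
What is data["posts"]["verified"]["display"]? "Taylor"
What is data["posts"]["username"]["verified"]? False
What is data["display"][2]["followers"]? 8670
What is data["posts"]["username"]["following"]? 433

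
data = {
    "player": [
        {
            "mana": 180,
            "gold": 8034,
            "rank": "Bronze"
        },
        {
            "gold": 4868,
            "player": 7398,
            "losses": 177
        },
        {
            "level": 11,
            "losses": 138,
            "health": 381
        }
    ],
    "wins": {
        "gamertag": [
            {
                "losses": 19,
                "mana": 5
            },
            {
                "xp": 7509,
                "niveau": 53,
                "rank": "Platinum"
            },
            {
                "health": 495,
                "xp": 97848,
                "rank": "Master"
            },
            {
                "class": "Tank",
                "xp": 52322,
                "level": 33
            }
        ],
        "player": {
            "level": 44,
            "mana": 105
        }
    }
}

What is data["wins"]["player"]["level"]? 44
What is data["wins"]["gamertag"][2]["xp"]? 97848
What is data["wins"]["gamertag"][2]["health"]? 495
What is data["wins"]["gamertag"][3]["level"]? 33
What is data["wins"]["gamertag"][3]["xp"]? 52322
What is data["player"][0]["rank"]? "Bronze"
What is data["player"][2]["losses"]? 138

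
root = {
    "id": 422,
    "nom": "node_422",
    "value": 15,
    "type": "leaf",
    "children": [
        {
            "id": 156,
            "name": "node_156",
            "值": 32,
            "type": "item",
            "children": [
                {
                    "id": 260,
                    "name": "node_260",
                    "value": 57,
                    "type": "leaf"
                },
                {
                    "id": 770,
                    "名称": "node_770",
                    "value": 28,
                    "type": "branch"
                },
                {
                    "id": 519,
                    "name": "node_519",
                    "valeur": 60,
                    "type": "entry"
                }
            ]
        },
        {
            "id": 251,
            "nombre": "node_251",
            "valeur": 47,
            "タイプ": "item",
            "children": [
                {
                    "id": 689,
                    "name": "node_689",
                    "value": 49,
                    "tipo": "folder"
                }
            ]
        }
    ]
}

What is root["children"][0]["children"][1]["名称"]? "node_770"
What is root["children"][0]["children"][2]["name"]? "node_519"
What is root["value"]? 15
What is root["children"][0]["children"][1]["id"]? 770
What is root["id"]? 422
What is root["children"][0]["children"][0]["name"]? "node_260"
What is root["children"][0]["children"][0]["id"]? 260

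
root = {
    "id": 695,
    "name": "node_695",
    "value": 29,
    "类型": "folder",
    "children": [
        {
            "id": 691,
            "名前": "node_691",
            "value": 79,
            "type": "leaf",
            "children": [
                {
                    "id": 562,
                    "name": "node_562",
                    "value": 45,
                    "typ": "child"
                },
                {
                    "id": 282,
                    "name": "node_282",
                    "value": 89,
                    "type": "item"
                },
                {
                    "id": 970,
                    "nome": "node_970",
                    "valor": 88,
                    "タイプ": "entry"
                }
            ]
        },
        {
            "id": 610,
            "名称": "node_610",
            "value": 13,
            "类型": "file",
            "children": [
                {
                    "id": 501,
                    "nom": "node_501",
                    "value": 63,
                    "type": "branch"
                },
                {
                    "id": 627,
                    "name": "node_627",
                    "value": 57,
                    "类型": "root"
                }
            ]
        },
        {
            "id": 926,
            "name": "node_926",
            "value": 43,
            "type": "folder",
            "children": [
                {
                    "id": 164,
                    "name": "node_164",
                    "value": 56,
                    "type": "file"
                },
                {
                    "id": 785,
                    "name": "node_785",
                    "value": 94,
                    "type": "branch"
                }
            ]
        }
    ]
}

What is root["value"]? 29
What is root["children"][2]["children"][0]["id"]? 164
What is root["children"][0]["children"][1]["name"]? "node_282"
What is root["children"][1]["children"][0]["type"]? "branch"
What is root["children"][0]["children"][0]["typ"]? "child"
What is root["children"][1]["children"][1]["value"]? 57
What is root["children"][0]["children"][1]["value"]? 89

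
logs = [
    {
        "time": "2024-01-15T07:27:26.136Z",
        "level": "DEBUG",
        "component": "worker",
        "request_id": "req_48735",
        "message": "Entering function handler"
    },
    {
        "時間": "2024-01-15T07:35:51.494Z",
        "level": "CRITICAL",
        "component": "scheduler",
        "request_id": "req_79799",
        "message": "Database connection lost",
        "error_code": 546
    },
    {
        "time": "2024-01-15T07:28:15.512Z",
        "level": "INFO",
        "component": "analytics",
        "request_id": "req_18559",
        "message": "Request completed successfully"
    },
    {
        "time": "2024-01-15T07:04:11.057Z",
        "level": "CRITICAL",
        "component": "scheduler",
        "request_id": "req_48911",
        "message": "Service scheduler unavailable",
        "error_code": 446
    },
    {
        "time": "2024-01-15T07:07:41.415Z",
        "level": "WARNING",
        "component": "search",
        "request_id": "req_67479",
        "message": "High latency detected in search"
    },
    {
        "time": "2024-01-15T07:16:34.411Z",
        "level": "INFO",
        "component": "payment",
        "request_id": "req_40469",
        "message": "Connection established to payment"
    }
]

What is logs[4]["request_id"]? "req_67479"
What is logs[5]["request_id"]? "req_40469"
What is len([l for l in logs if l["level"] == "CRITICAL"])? 2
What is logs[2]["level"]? "INFO"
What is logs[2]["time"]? "2024-01-15T07:28:15.512Z"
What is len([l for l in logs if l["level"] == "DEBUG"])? 1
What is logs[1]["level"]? "CRITICAL"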